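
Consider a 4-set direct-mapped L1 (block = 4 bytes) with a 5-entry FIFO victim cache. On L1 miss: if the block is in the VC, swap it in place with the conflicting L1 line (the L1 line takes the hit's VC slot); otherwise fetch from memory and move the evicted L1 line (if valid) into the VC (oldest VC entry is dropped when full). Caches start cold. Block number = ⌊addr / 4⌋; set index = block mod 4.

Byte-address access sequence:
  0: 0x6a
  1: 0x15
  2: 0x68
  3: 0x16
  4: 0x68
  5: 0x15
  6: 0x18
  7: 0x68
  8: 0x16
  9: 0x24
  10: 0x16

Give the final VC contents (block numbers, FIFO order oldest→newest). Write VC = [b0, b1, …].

  [0] addr=0x6a blk=26 s=2: MISS | VC []
  [1] addr=0x15 blk=5 s=1: MISS | VC []
  [2] addr=0x68 blk=26 s=2: L1-HIT | VC []
  [3] addr=0x16 blk=5 s=1: L1-HIT | VC []
  [4] addr=0x68 blk=26 s=2: L1-HIT | VC []
  [5] addr=0x15 blk=5 s=1: L1-HIT | VC []
  [6] addr=0x18 blk=6 s=2: MISS | VC [26]
  [7] addr=0x68 blk=26 s=2: VC-HIT | VC [6]
  [8] addr=0x16 blk=5 s=1: L1-HIT | VC [6]
  [9] addr=0x24 blk=9 s=1: MISS | VC [6, 5]
  [10] addr=0x16 blk=5 s=1: VC-HIT | VC [6, 9]

VC = [6, 9]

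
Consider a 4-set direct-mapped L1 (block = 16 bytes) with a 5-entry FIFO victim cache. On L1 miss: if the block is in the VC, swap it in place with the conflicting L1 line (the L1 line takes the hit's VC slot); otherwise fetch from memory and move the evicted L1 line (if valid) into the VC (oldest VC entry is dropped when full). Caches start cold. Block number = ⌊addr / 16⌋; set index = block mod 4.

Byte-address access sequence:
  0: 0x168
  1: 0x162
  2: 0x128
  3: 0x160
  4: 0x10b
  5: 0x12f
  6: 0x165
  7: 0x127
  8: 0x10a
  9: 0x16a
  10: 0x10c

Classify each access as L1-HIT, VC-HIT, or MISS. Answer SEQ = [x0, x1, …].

SEQ = [MISS, L1-HIT, MISS, VC-HIT, MISS, VC-HIT, VC-HIT, VC-HIT, L1-HIT, VC-HIT, L1-HIT]

#0 0x168→b22/s2 MISS; vc=[]
#1 0x162→b22/s2 L1-HIT; vc=[]
#2 0x128→b18/s2 MISS; vc=[22]
#3 0x160→b22/s2 VC-HIT; vc=[18]
#4 0x10b→b16/s0 MISS; vc=[18]
#5 0x12f→b18/s2 VC-HIT; vc=[22]
#6 0x165→b22/s2 VC-HIT; vc=[18]
#7 0x127→b18/s2 VC-HIT; vc=[22]
#8 0x10a→b16/s0 L1-HIT; vc=[22]
#9 0x16a→b22/s2 VC-HIT; vc=[18]
#10 0x10c→b16/s0 L1-HIT; vc=[18]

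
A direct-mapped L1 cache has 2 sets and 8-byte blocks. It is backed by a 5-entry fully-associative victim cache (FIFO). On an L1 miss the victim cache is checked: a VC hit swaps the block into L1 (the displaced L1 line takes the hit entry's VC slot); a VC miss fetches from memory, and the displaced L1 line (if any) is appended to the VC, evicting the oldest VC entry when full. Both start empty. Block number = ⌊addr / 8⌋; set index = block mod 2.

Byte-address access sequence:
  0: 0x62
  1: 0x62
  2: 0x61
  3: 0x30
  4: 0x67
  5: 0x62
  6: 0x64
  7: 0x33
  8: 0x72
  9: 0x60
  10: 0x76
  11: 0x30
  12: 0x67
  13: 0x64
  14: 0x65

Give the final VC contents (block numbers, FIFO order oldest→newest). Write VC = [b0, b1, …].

  [0] addr=0x62 blk=12 s=0: MISS | VC []
  [1] addr=0x62 blk=12 s=0: L1-HIT | VC []
  [2] addr=0x61 blk=12 s=0: L1-HIT | VC []
  [3] addr=0x30 blk=6 s=0: MISS | VC [12]
  [4] addr=0x67 blk=12 s=0: VC-HIT | VC [6]
  [5] addr=0x62 blk=12 s=0: L1-HIT | VC [6]
  [6] addr=0x64 blk=12 s=0: L1-HIT | VC [6]
  [7] addr=0x33 blk=6 s=0: VC-HIT | VC [12]
  [8] addr=0x72 blk=14 s=0: MISS | VC [12, 6]
  [9] addr=0x60 blk=12 s=0: VC-HIT | VC [14, 6]
  [10] addr=0x76 blk=14 s=0: VC-HIT | VC [12, 6]
  [11] addr=0x30 blk=6 s=0: VC-HIT | VC [12, 14]
  [12] addr=0x67 blk=12 s=0: VC-HIT | VC [6, 14]
  [13] addr=0x64 blk=12 s=0: L1-HIT | VC [6, 14]
  [14] addr=0x65 blk=12 s=0: L1-HIT | VC [6, 14]

VC = [6, 14]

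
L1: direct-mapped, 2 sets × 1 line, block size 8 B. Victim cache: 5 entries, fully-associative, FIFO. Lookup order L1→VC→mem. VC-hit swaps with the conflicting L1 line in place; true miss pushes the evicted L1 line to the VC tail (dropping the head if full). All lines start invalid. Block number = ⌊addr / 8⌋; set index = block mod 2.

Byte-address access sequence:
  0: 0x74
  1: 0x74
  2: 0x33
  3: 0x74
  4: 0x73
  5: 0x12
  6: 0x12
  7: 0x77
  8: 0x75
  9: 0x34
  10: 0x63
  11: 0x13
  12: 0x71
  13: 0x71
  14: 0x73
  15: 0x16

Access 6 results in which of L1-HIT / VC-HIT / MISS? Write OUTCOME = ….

#0 0x74→b14/s0 MISS; vc=[]
#1 0x74→b14/s0 L1-HIT; vc=[]
#2 0x33→b6/s0 MISS; vc=[14]
#3 0x74→b14/s0 VC-HIT; vc=[6]
#4 0x73→b14/s0 L1-HIT; vc=[6]
#5 0x12→b2/s0 MISS; vc=[6,14]
#6 0x12→b2/s0 L1-HIT; vc=[6,14]
#7 0x77→b14/s0 VC-HIT; vc=[6,2]
#8 0x75→b14/s0 L1-HIT; vc=[6,2]
#9 0x34→b6/s0 VC-HIT; vc=[14,2]
#10 0x63→b12/s0 MISS; vc=[14,2,6]
#11 0x13→b2/s0 VC-HIT; vc=[14,12,6]
#12 0x71→b14/s0 VC-HIT; vc=[2,12,6]
#13 0x71→b14/s0 L1-HIT; vc=[2,12,6]
#14 0x73→b14/s0 L1-HIT; vc=[2,12,6]
#15 0x16→b2/s0 VC-HIT; vc=[14,12,6]

OUTCOME = L1-HIT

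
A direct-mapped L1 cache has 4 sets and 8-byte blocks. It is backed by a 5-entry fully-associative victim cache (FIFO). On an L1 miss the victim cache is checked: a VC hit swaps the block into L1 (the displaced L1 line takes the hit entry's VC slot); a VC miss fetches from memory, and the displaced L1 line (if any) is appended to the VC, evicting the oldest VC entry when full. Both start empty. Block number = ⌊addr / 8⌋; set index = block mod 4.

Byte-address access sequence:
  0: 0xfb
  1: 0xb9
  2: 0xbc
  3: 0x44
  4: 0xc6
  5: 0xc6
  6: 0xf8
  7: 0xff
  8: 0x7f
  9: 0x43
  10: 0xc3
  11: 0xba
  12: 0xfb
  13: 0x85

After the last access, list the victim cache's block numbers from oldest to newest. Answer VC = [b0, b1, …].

  [0] addr=0xfb blk=31 s=3: MISS | VC []
  [1] addr=0xb9 blk=23 s=3: MISS | VC [31]
  [2] addr=0xbc blk=23 s=3: L1-HIT | VC [31]
  [3] addr=0x44 blk=8 s=0: MISS | VC [31]
  [4] addr=0xc6 blk=24 s=0: MISS | VC [31, 8]
  [5] addr=0xc6 blk=24 s=0: L1-HIT | VC [31, 8]
  [6] addr=0xf8 blk=31 s=3: VC-HIT | VC [23, 8]
  [7] addr=0xff blk=31 s=3: L1-HIT | VC [23, 8]
  [8] addr=0x7f blk=15 s=3: MISS | VC [23, 8, 31]
  [9] addr=0x43 blk=8 s=0: VC-HIT | VC [23, 24, 31]
  [10] addr=0xc3 blk=24 s=0: VC-HIT | VC [23, 8, 31]
  [11] addr=0xba blk=23 s=3: VC-HIT | VC [15, 8, 31]
  [12] addr=0xfb blk=31 s=3: VC-HIT | VC [15, 8, 23]
  [13] addr=0x85 blk=16 s=0: MISS | VC [15, 8, 23, 24]

VC = [15, 8, 23, 24]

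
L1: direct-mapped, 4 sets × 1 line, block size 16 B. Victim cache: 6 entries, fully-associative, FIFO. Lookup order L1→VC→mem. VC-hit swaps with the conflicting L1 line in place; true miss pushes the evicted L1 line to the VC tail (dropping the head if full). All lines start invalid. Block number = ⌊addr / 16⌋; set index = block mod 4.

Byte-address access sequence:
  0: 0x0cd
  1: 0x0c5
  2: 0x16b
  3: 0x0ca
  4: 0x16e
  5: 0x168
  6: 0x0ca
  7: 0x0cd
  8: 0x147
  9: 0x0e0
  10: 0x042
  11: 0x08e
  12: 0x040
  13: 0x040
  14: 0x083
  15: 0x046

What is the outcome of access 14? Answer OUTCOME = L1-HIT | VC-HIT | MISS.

OUTCOME = VC-HIT

0: 0xcd (blk 12, set 0) → MISS  vc=[]
1: 0xc5 (blk 12, set 0) → L1-HIT  vc=[]
2: 0x16b (blk 22, set 2) → MISS  vc=[]
3: 0xca (blk 12, set 0) → L1-HIT  vc=[]
4: 0x16e (blk 22, set 2) → L1-HIT  vc=[]
5: 0x168 (blk 22, set 2) → L1-HIT  vc=[]
6: 0xca (blk 12, set 0) → L1-HIT  vc=[]
7: 0xcd (blk 12, set 0) → L1-HIT  vc=[]
8: 0x147 (blk 20, set 0) → MISS  vc=[12]
9: 0xe0 (blk 14, set 2) → MISS  vc=[12, 22]
10: 0x42 (blk 4, set 0) → MISS  vc=[12, 22, 20]
11: 0x8e (blk 8, set 0) → MISS  vc=[12, 22, 20, 4]
12: 0x40 (blk 4, set 0) → VC-HIT  vc=[12, 22, 20, 8]
13: 0x40 (blk 4, set 0) → L1-HIT  vc=[12, 22, 20, 8]
14: 0x83 (blk 8, set 0) → VC-HIT  vc=[12, 22, 20, 4]
15: 0x46 (blk 4, set 0) → VC-HIT  vc=[12, 22, 20, 8]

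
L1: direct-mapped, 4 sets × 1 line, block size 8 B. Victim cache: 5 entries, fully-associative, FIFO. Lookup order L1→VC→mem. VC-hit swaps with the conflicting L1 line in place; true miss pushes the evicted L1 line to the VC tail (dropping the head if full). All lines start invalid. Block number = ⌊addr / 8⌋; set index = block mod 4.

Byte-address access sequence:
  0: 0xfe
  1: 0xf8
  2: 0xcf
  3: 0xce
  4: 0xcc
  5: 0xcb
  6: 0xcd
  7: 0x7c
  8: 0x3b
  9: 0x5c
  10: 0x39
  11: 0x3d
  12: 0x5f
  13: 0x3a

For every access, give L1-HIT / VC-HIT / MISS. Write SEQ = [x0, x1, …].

  [0] addr=0xfe blk=31 s=3: MISS | VC []
  [1] addr=0xf8 blk=31 s=3: L1-HIT | VC []
  [2] addr=0xcf blk=25 s=1: MISS | VC []
  [3] addr=0xce blk=25 s=1: L1-HIT | VC []
  [4] addr=0xcc blk=25 s=1: L1-HIT | VC []
  [5] addr=0xcb blk=25 s=1: L1-HIT | VC []
  [6] addr=0xcd blk=25 s=1: L1-HIT | VC []
  [7] addr=0x7c blk=15 s=3: MISS | VC [31]
  [8] addr=0x3b blk=7 s=3: MISS | VC [31, 15]
  [9] addr=0x5c blk=11 s=3: MISS | VC [31, 15, 7]
  [10] addr=0x39 blk=7 s=3: VC-HIT | VC [31, 15, 11]
  [11] addr=0x3d blk=7 s=3: L1-HIT | VC [31, 15, 11]
  [12] addr=0x5f blk=11 s=3: VC-HIT | VC [31, 15, 7]
  [13] addr=0x3a blk=7 s=3: VC-HIT | VC [31, 15, 11]

SEQ = [MISS, L1-HIT, MISS, L1-HIT, L1-HIT, L1-HIT, L1-HIT, MISS, MISS, MISS, VC-HIT, L1-HIT, VC-HIT, VC-HIT]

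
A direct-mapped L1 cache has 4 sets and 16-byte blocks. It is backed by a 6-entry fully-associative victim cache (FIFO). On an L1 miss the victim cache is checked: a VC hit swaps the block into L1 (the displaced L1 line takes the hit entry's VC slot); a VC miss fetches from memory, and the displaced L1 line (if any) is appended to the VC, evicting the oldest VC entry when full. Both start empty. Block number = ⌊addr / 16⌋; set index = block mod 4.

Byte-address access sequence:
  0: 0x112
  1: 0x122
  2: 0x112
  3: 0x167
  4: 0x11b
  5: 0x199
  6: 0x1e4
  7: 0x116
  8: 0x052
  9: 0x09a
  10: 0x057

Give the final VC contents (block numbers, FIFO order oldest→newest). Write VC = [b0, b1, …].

0: 0x112 (blk 17, set 1) → MISS  vc=[]
1: 0x122 (blk 18, set 2) → MISS  vc=[]
2: 0x112 (blk 17, set 1) → L1-HIT  vc=[]
3: 0x167 (blk 22, set 2) → MISS  vc=[18]
4: 0x11b (blk 17, set 1) → L1-HIT  vc=[18]
5: 0x199 (blk 25, set 1) → MISS  vc=[18, 17]
6: 0x1e4 (blk 30, set 2) → MISS  vc=[18, 17, 22]
7: 0x116 (blk 17, set 1) → VC-HIT  vc=[18, 25, 22]
8: 0x52 (blk 5, set 1) → MISS  vc=[18, 25, 22, 17]
9: 0x9a (blk 9, set 1) → MISS  vc=[18, 25, 22, 17, 5]
10: 0x57 (blk 5, set 1) → VC-HIT  vc=[18, 25, 22, 17, 9]

VC = [18, 25, 22, 17, 9]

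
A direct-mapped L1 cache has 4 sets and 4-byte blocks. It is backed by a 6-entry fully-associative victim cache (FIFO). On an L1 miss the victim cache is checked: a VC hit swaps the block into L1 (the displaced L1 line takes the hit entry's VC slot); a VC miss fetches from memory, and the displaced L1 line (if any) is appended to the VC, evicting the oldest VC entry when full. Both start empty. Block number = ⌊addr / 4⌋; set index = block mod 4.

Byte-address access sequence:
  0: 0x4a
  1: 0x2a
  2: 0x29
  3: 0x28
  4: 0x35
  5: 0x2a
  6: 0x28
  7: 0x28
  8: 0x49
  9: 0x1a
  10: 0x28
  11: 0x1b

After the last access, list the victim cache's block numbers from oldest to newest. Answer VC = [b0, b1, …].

0: 0x4a (blk 18, set 2) → MISS  vc=[]
1: 0x2a (blk 10, set 2) → MISS  vc=[18]
2: 0x29 (blk 10, set 2) → L1-HIT  vc=[18]
3: 0x28 (blk 10, set 2) → L1-HIT  vc=[18]
4: 0x35 (blk 13, set 1) → MISS  vc=[18]
5: 0x2a (blk 10, set 2) → L1-HIT  vc=[18]
6: 0x28 (blk 10, set 2) → L1-HIT  vc=[18]
7: 0x28 (blk 10, set 2) → L1-HIT  vc=[18]
8: 0x49 (blk 18, set 2) → VC-HIT  vc=[10]
9: 0x1a (blk 6, set 2) → MISS  vc=[10, 18]
10: 0x28 (blk 10, set 2) → VC-HIT  vc=[6, 18]
11: 0x1b (blk 6, set 2) → VC-HIT  vc=[10, 18]

VC = [10, 18]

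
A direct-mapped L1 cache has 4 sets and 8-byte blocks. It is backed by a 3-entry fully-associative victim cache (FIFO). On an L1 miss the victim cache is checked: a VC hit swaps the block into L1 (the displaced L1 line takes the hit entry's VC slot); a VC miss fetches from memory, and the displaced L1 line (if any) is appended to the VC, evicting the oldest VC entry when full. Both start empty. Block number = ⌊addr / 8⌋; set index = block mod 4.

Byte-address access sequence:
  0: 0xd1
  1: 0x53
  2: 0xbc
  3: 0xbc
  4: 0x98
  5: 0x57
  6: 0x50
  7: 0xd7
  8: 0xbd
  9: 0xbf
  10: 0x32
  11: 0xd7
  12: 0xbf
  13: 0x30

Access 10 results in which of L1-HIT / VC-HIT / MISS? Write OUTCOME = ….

OUTCOME = MISS

#0 0xd1→b26/s2 MISS; vc=[]
#1 0x53→b10/s2 MISS; vc=[26]
#2 0xbc→b23/s3 MISS; vc=[26]
#3 0xbc→b23/s3 L1-HIT; vc=[26]
#4 0x98→b19/s3 MISS; vc=[26,23]
#5 0x57→b10/s2 L1-HIT; vc=[26,23]
#6 0x50→b10/s2 L1-HIT; vc=[26,23]
#7 0xd7→b26/s2 VC-HIT; vc=[10,23]
#8 0xbd→b23/s3 VC-HIT; vc=[10,19]
#9 0xbf→b23/s3 L1-HIT; vc=[10,19]
#10 0x32→b6/s2 MISS; vc=[10,19,26]
#11 0xd7→b26/s2 VC-HIT; vc=[10,19,6]
#12 0xbf→b23/s3 L1-HIT; vc=[10,19,6]
#13 0x30→b6/s2 VC-HIT; vc=[10,19,26]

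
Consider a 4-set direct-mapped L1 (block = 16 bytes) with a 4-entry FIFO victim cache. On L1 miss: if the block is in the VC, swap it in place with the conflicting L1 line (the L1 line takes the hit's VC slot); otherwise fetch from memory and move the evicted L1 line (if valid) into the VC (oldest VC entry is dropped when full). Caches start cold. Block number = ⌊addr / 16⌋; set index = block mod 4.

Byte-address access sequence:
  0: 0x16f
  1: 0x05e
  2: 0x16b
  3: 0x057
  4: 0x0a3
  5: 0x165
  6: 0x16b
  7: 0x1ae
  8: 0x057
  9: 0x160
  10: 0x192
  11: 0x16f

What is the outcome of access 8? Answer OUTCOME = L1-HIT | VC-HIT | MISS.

OUTCOME = L1-HIT

0: 0x16f (blk 22, set 2) → MISS  vc=[]
1: 0x5e (blk 5, set 1) → MISS  vc=[]
2: 0x16b (blk 22, set 2) → L1-HIT  vc=[]
3: 0x57 (blk 5, set 1) → L1-HIT  vc=[]
4: 0xa3 (blk 10, set 2) → MISS  vc=[22]
5: 0x165 (blk 22, set 2) → VC-HIT  vc=[10]
6: 0x16b (blk 22, set 2) → L1-HIT  vc=[10]
7: 0x1ae (blk 26, set 2) → MISS  vc=[10, 22]
8: 0x57 (blk 5, set 1) → L1-HIT  vc=[10, 22]
9: 0x160 (blk 22, set 2) → VC-HIT  vc=[10, 26]
10: 0x192 (blk 25, set 1) → MISS  vc=[10, 26, 5]
11: 0x16f (blk 22, set 2) → L1-HIT  vc=[10, 26, 5]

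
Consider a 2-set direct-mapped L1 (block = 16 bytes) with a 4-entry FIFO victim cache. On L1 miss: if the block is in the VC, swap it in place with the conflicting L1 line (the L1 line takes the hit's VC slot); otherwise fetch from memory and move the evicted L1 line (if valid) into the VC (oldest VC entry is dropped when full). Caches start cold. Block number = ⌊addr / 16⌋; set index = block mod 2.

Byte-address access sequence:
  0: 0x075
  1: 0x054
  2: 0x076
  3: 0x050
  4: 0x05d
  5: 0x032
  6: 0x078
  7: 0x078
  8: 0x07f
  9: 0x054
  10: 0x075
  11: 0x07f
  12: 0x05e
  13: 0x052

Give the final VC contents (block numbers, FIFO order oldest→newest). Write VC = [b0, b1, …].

VC = [3, 7]

#0 0x75→b7/s1 MISS; vc=[]
#1 0x54→b5/s1 MISS; vc=[7]
#2 0x76→b7/s1 VC-HIT; vc=[5]
#3 0x50→b5/s1 VC-HIT; vc=[7]
#4 0x5d→b5/s1 L1-HIT; vc=[7]
#5 0x32→b3/s1 MISS; vc=[7,5]
#6 0x78→b7/s1 VC-HIT; vc=[3,5]
#7 0x78→b7/s1 L1-HIT; vc=[3,5]
#8 0x7f→b7/s1 L1-HIT; vc=[3,5]
#9 0x54→b5/s1 VC-HIT; vc=[3,7]
#10 0x75→b7/s1 VC-HIT; vc=[3,5]
#11 0x7f→b7/s1 L1-HIT; vc=[3,5]
#12 0x5e→b5/s1 VC-HIT; vc=[3,7]
#13 0x52→b5/s1 L1-HIT; vc=[3,7]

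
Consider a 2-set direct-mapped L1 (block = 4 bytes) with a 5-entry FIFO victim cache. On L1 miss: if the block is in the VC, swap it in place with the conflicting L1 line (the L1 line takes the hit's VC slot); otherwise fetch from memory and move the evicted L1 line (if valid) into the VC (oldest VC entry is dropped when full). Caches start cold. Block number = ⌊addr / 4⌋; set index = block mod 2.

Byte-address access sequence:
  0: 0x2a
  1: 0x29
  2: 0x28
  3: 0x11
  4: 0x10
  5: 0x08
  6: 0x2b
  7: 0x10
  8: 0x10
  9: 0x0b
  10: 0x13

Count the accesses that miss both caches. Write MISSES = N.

MISSES = 3

#0 0x2a→b10/s0 MISS; vc=[]
#1 0x29→b10/s0 L1-HIT; vc=[]
#2 0x28→b10/s0 L1-HIT; vc=[]
#3 0x11→b4/s0 MISS; vc=[10]
#4 0x10→b4/s0 L1-HIT; vc=[10]
#5 0x8→b2/s0 MISS; vc=[10,4]
#6 0x2b→b10/s0 VC-HIT; vc=[2,4]
#7 0x10→b4/s0 VC-HIT; vc=[2,10]
#8 0x10→b4/s0 L1-HIT; vc=[2,10]
#9 0xb→b2/s0 VC-HIT; vc=[4,10]
#10 0x13→b4/s0 VC-HIT; vc=[2,10]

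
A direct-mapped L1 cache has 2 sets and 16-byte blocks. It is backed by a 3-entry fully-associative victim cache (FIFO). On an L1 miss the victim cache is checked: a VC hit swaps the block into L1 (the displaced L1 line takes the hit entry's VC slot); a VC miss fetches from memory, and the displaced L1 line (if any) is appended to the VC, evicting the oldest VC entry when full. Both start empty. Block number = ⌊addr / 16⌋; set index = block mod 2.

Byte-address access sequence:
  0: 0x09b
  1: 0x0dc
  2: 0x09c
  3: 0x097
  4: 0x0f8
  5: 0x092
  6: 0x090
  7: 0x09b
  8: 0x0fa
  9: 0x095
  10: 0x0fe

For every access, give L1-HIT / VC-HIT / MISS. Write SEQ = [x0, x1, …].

  [0] addr=0x9b blk=9 s=1: MISS | VC []
  [1] addr=0xdc blk=13 s=1: MISS | VC [9]
  [2] addr=0x9c blk=9 s=1: VC-HIT | VC [13]
  [3] addr=0x97 blk=9 s=1: L1-HIT | VC [13]
  [4] addr=0xf8 blk=15 s=1: MISS | VC [13, 9]
  [5] addr=0x92 blk=9 s=1: VC-HIT | VC [13, 15]
  [6] addr=0x90 blk=9 s=1: L1-HIT | VC [13, 15]
  [7] addr=0x9b blk=9 s=1: L1-HIT | VC [13, 15]
  [8] addr=0xfa blk=15 s=1: VC-HIT | VC [13, 9]
  [9] addr=0x95 blk=9 s=1: VC-HIT | VC [13, 15]
  [10] addr=0xfe blk=15 s=1: VC-HIT | VC [13, 9]

SEQ = [MISS, MISS, VC-HIT, L1-HIT, MISS, VC-HIT, L1-HIT, L1-HIT, VC-HIT, VC-HIT, VC-HIT]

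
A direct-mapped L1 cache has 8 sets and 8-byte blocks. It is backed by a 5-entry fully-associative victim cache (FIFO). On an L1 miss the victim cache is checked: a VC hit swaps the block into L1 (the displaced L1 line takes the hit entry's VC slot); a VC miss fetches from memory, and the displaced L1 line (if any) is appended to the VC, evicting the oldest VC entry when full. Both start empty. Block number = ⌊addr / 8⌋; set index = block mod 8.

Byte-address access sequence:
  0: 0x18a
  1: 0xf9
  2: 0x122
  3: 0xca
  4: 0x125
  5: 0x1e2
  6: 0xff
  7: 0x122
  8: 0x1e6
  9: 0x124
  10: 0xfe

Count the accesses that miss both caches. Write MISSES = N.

0: 0x18a (blk 49, set 1) → MISS  vc=[]
1: 0xf9 (blk 31, set 7) → MISS  vc=[]
2: 0x122 (blk 36, set 4) → MISS  vc=[]
3: 0xca (blk 25, set 1) → MISS  vc=[49]
4: 0x125 (blk 36, set 4) → L1-HIT  vc=[49]
5: 0x1e2 (blk 60, set 4) → MISS  vc=[49, 36]
6: 0xff (blk 31, set 7) → L1-HIT  vc=[49, 36]
7: 0x122 (blk 36, set 4) → VC-HIT  vc=[49, 60]
8: 0x1e6 (blk 60, set 4) → VC-HIT  vc=[49, 36]
9: 0x124 (blk 36, set 4) → VC-HIT  vc=[49, 60]
10: 0xfe (blk 31, set 7) → L1-HIT  vc=[49, 60]

MISSES = 5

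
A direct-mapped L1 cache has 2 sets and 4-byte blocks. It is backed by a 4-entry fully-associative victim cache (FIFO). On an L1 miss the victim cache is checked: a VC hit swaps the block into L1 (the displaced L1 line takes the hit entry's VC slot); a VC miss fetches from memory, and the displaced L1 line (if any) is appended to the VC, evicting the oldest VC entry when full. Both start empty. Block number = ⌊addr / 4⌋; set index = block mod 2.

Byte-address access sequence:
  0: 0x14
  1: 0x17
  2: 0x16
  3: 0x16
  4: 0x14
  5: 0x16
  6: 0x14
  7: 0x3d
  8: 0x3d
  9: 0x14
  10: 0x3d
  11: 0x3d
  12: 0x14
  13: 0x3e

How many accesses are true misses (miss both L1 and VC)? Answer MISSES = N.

MISSES = 2

  [0] addr=0x14 blk=5 s=1: MISS | VC []
  [1] addr=0x17 blk=5 s=1: L1-HIT | VC []
  [2] addr=0x16 blk=5 s=1: L1-HIT | VC []
  [3] addr=0x16 blk=5 s=1: L1-HIT | VC []
  [4] addr=0x14 blk=5 s=1: L1-HIT | VC []
  [5] addr=0x16 blk=5 s=1: L1-HIT | VC []
  [6] addr=0x14 blk=5 s=1: L1-HIT | VC []
  [7] addr=0x3d blk=15 s=1: MISS | VC [5]
  [8] addr=0x3d blk=15 s=1: L1-HIT | VC [5]
  [9] addr=0x14 blk=5 s=1: VC-HIT | VC [15]
  [10] addr=0x3d blk=15 s=1: VC-HIT | VC [5]
  [11] addr=0x3d blk=15 s=1: L1-HIT | VC [5]
  [12] addr=0x14 blk=5 s=1: VC-HIT | VC [15]
  [13] addr=0x3e blk=15 s=1: VC-HIT | VC [5]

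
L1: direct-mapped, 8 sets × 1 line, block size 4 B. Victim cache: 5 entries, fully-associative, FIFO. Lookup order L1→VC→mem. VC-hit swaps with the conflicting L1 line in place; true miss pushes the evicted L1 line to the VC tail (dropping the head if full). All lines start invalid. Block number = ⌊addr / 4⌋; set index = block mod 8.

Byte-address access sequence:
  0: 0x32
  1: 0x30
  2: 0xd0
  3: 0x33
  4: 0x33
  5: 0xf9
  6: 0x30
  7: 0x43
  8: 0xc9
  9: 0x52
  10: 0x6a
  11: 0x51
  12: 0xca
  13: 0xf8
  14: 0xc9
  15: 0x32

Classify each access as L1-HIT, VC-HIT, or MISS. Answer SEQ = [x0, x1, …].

0: 0x32 (blk 12, set 4) → MISS  vc=[]
1: 0x30 (blk 12, set 4) → L1-HIT  vc=[]
2: 0xd0 (blk 52, set 4) → MISS  vc=[12]
3: 0x33 (blk 12, set 4) → VC-HIT  vc=[52]
4: 0x33 (blk 12, set 4) → L1-HIT  vc=[52]
5: 0xf9 (blk 62, set 6) → MISS  vc=[52]
6: 0x30 (blk 12, set 4) → L1-HIT  vc=[52]
7: 0x43 (blk 16, set 0) → MISS  vc=[52]
8: 0xc9 (blk 50, set 2) → MISS  vc=[52]
9: 0x52 (blk 20, set 4) → MISS  vc=[52, 12]
10: 0x6a (blk 26, set 2) → MISS  vc=[52, 12, 50]
11: 0x51 (blk 20, set 4) → L1-HIT  vc=[52, 12, 50]
12: 0xca (blk 50, set 2) → VC-HIT  vc=[52, 12, 26]
13: 0xf8 (blk 62, set 6) → L1-HIT  vc=[52, 12, 26]
14: 0xc9 (blk 50, set 2) → L1-HIT  vc=[52, 12, 26]
15: 0x32 (blk 12, set 4) → VC-HIT  vc=[52, 20, 26]

SEQ = [MISS, L1-HIT, MISS, VC-HIT, L1-HIT, MISS, L1-HIT, MISS, MISS, MISS, MISS, L1-HIT, VC-HIT, L1-HIT, L1-HIT, VC-HIT]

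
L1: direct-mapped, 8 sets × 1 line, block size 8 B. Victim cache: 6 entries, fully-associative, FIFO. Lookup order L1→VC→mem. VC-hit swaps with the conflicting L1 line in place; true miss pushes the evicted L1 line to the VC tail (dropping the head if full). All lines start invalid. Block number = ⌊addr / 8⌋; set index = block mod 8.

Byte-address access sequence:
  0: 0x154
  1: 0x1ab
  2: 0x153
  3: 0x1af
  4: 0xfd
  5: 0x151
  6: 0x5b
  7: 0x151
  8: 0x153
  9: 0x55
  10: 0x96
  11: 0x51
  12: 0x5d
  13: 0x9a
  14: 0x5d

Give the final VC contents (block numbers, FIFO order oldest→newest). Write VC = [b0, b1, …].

0: 0x154 (blk 42, set 2) → MISS  vc=[]
1: 0x1ab (blk 53, set 5) → MISS  vc=[]
2: 0x153 (blk 42, set 2) → L1-HIT  vc=[]
3: 0x1af (blk 53, set 5) → L1-HIT  vc=[]
4: 0xfd (blk 31, set 7) → MISS  vc=[]
5: 0x151 (blk 42, set 2) → L1-HIT  vc=[]
6: 0x5b (blk 11, set 3) → MISS  vc=[]
7: 0x151 (blk 42, set 2) → L1-HIT  vc=[]
8: 0x153 (blk 42, set 2) → L1-HIT  vc=[]
9: 0x55 (blk 10, set 2) → MISS  vc=[42]
10: 0x96 (blk 18, set 2) → MISS  vc=[42, 10]
11: 0x51 (blk 10, set 2) → VC-HIT  vc=[42, 18]
12: 0x5d (blk 11, set 3) → L1-HIT  vc=[42, 18]
13: 0x9a (blk 19, set 3) → MISS  vc=[42, 18, 11]
14: 0x5d (blk 11, set 3) → VC-HIT  vc=[42, 18, 19]

VC = [42, 18, 19]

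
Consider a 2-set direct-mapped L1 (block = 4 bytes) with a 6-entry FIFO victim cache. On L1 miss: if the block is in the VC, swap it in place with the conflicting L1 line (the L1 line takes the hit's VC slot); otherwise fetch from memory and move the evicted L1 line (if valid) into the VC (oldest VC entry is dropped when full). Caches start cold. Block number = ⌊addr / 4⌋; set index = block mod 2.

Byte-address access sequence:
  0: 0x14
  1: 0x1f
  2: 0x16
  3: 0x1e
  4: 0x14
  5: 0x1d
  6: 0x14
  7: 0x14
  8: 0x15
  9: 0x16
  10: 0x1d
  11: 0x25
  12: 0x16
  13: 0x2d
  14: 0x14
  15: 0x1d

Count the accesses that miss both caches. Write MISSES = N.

MISSES = 4

  [0] addr=0x14 blk=5 s=1: MISS | VC []
  [1] addr=0x1f blk=7 s=1: MISS | VC [5]
  [2] addr=0x16 blk=5 s=1: VC-HIT | VC [7]
  [3] addr=0x1e blk=7 s=1: VC-HIT | VC [5]
  [4] addr=0x14 blk=5 s=1: VC-HIT | VC [7]
  [5] addr=0x1d blk=7 s=1: VC-HIT | VC [5]
  [6] addr=0x14 blk=5 s=1: VC-HIT | VC [7]
  [7] addr=0x14 blk=5 s=1: L1-HIT | VC [7]
  [8] addr=0x15 blk=5 s=1: L1-HIT | VC [7]
  [9] addr=0x16 blk=5 s=1: L1-HIT | VC [7]
  [10] addr=0x1d blk=7 s=1: VC-HIT | VC [5]
  [11] addr=0x25 blk=9 s=1: MISS | VC [5, 7]
  [12] addr=0x16 blk=5 s=1: VC-HIT | VC [9, 7]
  [13] addr=0x2d blk=11 s=1: MISS | VC [9, 7, 5]
  [14] addr=0x14 blk=5 s=1: VC-HIT | VC [9, 7, 11]
  [15] addr=0x1d blk=7 s=1: VC-HIT | VC [9, 5, 11]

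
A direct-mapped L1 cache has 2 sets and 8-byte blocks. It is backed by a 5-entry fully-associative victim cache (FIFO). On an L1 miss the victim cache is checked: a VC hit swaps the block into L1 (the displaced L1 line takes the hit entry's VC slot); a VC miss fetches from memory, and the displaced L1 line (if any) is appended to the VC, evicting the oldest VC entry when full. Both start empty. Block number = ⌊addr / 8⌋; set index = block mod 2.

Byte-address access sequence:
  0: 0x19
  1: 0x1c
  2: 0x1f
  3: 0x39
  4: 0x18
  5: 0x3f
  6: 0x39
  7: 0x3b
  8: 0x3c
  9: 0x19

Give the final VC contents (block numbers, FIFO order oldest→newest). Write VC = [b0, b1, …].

VC = [7]

  [0] addr=0x19 blk=3 s=1: MISS | VC []
  [1] addr=0x1c blk=3 s=1: L1-HIT | VC []
  [2] addr=0x1f blk=3 s=1: L1-HIT | VC []
  [3] addr=0x39 blk=7 s=1: MISS | VC [3]
  [4] addr=0x18 blk=3 s=1: VC-HIT | VC [7]
  [5] addr=0x3f blk=7 s=1: VC-HIT | VC [3]
  [6] addr=0x39 blk=7 s=1: L1-HIT | VC [3]
  [7] addr=0x3b blk=7 s=1: L1-HIT | VC [3]
  [8] addr=0x3c blk=7 s=1: L1-HIT | VC [3]
  [9] addr=0x19 blk=3 s=1: VC-HIT | VC [7]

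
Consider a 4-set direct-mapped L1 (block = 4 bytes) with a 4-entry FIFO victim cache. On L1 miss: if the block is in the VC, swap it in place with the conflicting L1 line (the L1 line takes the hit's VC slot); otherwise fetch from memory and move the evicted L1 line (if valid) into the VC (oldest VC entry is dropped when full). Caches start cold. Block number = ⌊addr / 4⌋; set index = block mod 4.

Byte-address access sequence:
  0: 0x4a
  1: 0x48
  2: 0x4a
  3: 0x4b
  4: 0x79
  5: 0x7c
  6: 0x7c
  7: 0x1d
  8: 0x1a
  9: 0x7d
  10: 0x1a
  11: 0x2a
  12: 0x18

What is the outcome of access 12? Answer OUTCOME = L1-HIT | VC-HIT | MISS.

OUTCOME = VC-HIT

#0 0x4a→b18/s2 MISS; vc=[]
#1 0x48→b18/s2 L1-HIT; vc=[]
#2 0x4a→b18/s2 L1-HIT; vc=[]
#3 0x4b→b18/s2 L1-HIT; vc=[]
#4 0x79→b30/s2 MISS; vc=[18]
#5 0x7c→b31/s3 MISS; vc=[18]
#6 0x7c→b31/s3 L1-HIT; vc=[18]
#7 0x1d→b7/s3 MISS; vc=[18,31]
#8 0x1a→b6/s2 MISS; vc=[18,31,30]
#9 0x7d→b31/s3 VC-HIT; vc=[18,7,30]
#10 0x1a→b6/s2 L1-HIT; vc=[18,7,30]
#11 0x2a→b10/s2 MISS; vc=[18,7,30,6]
#12 0x18→b6/s2 VC-HIT; vc=[18,7,30,10]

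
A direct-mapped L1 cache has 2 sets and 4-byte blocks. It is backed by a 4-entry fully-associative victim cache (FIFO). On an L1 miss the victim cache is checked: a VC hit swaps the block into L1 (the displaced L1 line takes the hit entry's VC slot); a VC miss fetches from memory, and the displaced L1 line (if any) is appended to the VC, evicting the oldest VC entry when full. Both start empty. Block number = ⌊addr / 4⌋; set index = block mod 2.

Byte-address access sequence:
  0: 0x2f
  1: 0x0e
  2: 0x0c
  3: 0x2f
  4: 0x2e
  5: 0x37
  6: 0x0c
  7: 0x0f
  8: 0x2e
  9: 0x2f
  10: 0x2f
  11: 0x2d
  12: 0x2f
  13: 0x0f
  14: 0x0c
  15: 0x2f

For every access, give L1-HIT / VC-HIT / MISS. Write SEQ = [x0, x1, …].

SEQ = [MISS, MISS, L1-HIT, VC-HIT, L1-HIT, MISS, VC-HIT, L1-HIT, VC-HIT, L1-HIT, L1-HIT, L1-HIT, L1-HIT, VC-HIT, L1-HIT, VC-HIT]

  [0] addr=0x2f blk=11 s=1: MISS | VC []
  [1] addr=0xe blk=3 s=1: MISS | VC [11]
  [2] addr=0xc blk=3 s=1: L1-HIT | VC [11]
  [3] addr=0x2f blk=11 s=1: VC-HIT | VC [3]
  [4] addr=0x2e blk=11 s=1: L1-HIT | VC [3]
  [5] addr=0x37 blk=13 s=1: MISS | VC [3, 11]
  [6] addr=0xc blk=3 s=1: VC-HIT | VC [13, 11]
  [7] addr=0xf blk=3 s=1: L1-HIT | VC [13, 11]
  [8] addr=0x2e blk=11 s=1: VC-HIT | VC [13, 3]
  [9] addr=0x2f blk=11 s=1: L1-HIT | VC [13, 3]
  [10] addr=0x2f blk=11 s=1: L1-HIT | VC [13, 3]
  [11] addr=0x2d blk=11 s=1: L1-HIT | VC [13, 3]
  [12] addr=0x2f blk=11 s=1: L1-HIT | VC [13, 3]
  [13] addr=0xf blk=3 s=1: VC-HIT | VC [13, 11]
  [14] addr=0xc blk=3 s=1: L1-HIT | VC [13, 11]
  [15] addr=0x2f blk=11 s=1: VC-HIT | VC [13, 3]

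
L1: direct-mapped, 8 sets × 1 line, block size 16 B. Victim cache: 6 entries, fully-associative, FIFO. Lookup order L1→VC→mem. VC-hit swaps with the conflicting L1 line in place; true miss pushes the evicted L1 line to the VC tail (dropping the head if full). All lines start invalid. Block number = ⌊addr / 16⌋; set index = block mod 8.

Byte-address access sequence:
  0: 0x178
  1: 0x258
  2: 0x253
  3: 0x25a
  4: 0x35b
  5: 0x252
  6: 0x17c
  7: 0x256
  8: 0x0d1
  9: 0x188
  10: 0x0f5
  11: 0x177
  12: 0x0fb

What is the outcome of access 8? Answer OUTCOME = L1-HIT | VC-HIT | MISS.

OUTCOME = MISS

0: 0x178 (blk 23, set 7) → MISS  vc=[]
1: 0x258 (blk 37, set 5) → MISS  vc=[]
2: 0x253 (blk 37, set 5) → L1-HIT  vc=[]
3: 0x25a (blk 37, set 5) → L1-HIT  vc=[]
4: 0x35b (blk 53, set 5) → MISS  vc=[37]
5: 0x252 (blk 37, set 5) → VC-HIT  vc=[53]
6: 0x17c (blk 23, set 7) → L1-HIT  vc=[53]
7: 0x256 (blk 37, set 5) → L1-HIT  vc=[53]
8: 0xd1 (blk 13, set 5) → MISS  vc=[53, 37]
9: 0x188 (blk 24, set 0) → MISS  vc=[53, 37]
10: 0xf5 (blk 15, set 7) → MISS  vc=[53, 37, 23]
11: 0x177 (blk 23, set 7) → VC-HIT  vc=[53, 37, 15]
12: 0xfb (blk 15, set 7) → VC-HIT  vc=[53, 37, 23]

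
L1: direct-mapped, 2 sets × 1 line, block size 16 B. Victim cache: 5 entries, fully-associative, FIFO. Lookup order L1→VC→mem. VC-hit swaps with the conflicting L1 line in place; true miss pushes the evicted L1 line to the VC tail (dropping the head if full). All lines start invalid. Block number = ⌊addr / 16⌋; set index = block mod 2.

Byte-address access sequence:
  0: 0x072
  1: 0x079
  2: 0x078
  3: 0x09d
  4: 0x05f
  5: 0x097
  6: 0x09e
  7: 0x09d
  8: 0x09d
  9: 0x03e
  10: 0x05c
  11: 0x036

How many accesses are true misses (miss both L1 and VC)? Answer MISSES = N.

0: 0x72 (blk 7, set 1) → MISS  vc=[]
1: 0x79 (blk 7, set 1) → L1-HIT  vc=[]
2: 0x78 (blk 7, set 1) → L1-HIT  vc=[]
3: 0x9d (blk 9, set 1) → MISS  vc=[7]
4: 0x5f (blk 5, set 1) → MISS  vc=[7, 9]
5: 0x97 (blk 9, set 1) → VC-HIT  vc=[7, 5]
6: 0x9e (blk 9, set 1) → L1-HIT  vc=[7, 5]
7: 0x9d (blk 9, set 1) → L1-HIT  vc=[7, 5]
8: 0x9d (blk 9, set 1) → L1-HIT  vc=[7, 5]
9: 0x3e (blk 3, set 1) → MISS  vc=[7, 5, 9]
10: 0x5c (blk 5, set 1) → VC-HIT  vc=[7, 3, 9]
11: 0x36 (blk 3, set 1) → VC-HIT  vc=[7, 5, 9]

MISSES = 4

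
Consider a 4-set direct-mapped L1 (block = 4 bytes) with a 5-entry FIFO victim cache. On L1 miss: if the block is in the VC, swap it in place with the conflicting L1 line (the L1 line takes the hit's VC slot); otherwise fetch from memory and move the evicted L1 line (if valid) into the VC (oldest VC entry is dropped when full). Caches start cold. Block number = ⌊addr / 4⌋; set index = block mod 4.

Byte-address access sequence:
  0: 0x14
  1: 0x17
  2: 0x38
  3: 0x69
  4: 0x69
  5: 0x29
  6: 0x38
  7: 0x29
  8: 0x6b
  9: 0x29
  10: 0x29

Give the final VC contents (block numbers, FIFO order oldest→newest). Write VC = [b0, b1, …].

VC = [14, 26]

0: 0x14 (blk 5, set 1) → MISS  vc=[]
1: 0x17 (blk 5, set 1) → L1-HIT  vc=[]
2: 0x38 (blk 14, set 2) → MISS  vc=[]
3: 0x69 (blk 26, set 2) → MISS  vc=[14]
4: 0x69 (blk 26, set 2) → L1-HIT  vc=[14]
5: 0x29 (blk 10, set 2) → MISS  vc=[14, 26]
6: 0x38 (blk 14, set 2) → VC-HIT  vc=[10, 26]
7: 0x29 (blk 10, set 2) → VC-HIT  vc=[14, 26]
8: 0x6b (blk 26, set 2) → VC-HIT  vc=[14, 10]
9: 0x29 (blk 10, set 2) → VC-HIT  vc=[14, 26]
10: 0x29 (blk 10, set 2) → L1-HIT  vc=[14, 26]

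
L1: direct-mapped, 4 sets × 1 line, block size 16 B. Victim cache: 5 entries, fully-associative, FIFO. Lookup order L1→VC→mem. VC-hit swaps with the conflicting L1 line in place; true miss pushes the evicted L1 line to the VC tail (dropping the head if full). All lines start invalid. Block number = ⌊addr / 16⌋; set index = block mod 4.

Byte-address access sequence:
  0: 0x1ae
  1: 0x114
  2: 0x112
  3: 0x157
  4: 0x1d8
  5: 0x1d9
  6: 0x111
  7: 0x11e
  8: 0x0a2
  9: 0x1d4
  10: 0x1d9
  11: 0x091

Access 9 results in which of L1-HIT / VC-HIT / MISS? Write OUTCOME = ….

0: 0x1ae (blk 26, set 2) → MISS  vc=[]
1: 0x114 (blk 17, set 1) → MISS  vc=[]
2: 0x112 (blk 17, set 1) → L1-HIT  vc=[]
3: 0x157 (blk 21, set 1) → MISS  vc=[17]
4: 0x1d8 (blk 29, set 1) → MISS  vc=[17, 21]
5: 0x1d9 (blk 29, set 1) → L1-HIT  vc=[17, 21]
6: 0x111 (blk 17, set 1) → VC-HIT  vc=[29, 21]
7: 0x11e (blk 17, set 1) → L1-HIT  vc=[29, 21]
8: 0xa2 (blk 10, set 2) → MISS  vc=[29, 21, 26]
9: 0x1d4 (blk 29, set 1) → VC-HIT  vc=[17, 21, 26]
10: 0x1d9 (blk 29, set 1) → L1-HIT  vc=[17, 21, 26]
11: 0x91 (blk 9, set 1) → MISS  vc=[17, 21, 26, 29]

OUTCOME = VC-HIT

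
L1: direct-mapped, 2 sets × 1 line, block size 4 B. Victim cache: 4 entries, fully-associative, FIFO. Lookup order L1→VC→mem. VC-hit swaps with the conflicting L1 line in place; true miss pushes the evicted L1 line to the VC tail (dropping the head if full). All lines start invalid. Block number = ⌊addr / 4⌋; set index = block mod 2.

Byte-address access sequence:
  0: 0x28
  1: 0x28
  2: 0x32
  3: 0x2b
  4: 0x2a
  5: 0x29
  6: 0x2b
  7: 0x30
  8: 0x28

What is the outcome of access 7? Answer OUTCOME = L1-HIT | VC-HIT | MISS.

OUTCOME = VC-HIT

  [0] addr=0x28 blk=10 s=0: MISS | VC []
  [1] addr=0x28 blk=10 s=0: L1-HIT | VC []
  [2] addr=0x32 blk=12 s=0: MISS | VC [10]
  [3] addr=0x2b blk=10 s=0: VC-HIT | VC [12]
  [4] addr=0x2a blk=10 s=0: L1-HIT | VC [12]
  [5] addr=0x29 blk=10 s=0: L1-HIT | VC [12]
  [6] addr=0x2b blk=10 s=0: L1-HIT | VC [12]
  [7] addr=0x30 blk=12 s=0: VC-HIT | VC [10]
  [8] addr=0x28 blk=10 s=0: VC-HIT | VC [12]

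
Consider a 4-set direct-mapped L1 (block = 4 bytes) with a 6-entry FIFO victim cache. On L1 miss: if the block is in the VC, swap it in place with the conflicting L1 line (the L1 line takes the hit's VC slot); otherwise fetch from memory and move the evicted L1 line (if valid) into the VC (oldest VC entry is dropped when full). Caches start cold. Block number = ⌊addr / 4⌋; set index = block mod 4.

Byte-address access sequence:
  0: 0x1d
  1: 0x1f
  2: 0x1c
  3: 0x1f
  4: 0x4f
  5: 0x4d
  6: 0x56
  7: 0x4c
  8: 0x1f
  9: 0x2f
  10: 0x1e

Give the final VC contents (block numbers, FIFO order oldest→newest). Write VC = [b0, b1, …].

VC = [19, 11]

0: 0x1d (blk 7, set 3) → MISS  vc=[]
1: 0x1f (blk 7, set 3) → L1-HIT  vc=[]
2: 0x1c (blk 7, set 3) → L1-HIT  vc=[]
3: 0x1f (blk 7, set 3) → L1-HIT  vc=[]
4: 0x4f (blk 19, set 3) → MISS  vc=[7]
5: 0x4d (blk 19, set 3) → L1-HIT  vc=[7]
6: 0x56 (blk 21, set 1) → MISS  vc=[7]
7: 0x4c (blk 19, set 3) → L1-HIT  vc=[7]
8: 0x1f (blk 7, set 3) → VC-HIT  vc=[19]
9: 0x2f (blk 11, set 3) → MISS  vc=[19, 7]
10: 0x1e (blk 7, set 3) → VC-HIT  vc=[19, 11]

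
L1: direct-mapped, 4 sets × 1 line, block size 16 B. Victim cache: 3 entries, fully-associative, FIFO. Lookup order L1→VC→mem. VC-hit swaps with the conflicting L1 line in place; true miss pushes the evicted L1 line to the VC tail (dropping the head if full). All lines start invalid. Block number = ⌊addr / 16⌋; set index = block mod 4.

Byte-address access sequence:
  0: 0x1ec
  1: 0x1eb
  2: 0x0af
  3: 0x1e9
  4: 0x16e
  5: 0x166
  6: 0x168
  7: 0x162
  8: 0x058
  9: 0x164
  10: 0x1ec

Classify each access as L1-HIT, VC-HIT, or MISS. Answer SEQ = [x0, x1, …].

#0 0x1ec→b30/s2 MISS; vc=[]
#1 0x1eb→b30/s2 L1-HIT; vc=[]
#2 0xaf→b10/s2 MISS; vc=[30]
#3 0x1e9→b30/s2 VC-HIT; vc=[10]
#4 0x16e→b22/s2 MISS; vc=[10,30]
#5 0x166→b22/s2 L1-HIT; vc=[10,30]
#6 0x168→b22/s2 L1-HIT; vc=[10,30]
#7 0x162→b22/s2 L1-HIT; vc=[10,30]
#8 0x58→b5/s1 MISS; vc=[10,30]
#9 0x164→b22/s2 L1-HIT; vc=[10,30]
#10 0x1ec→b30/s2 VC-HIT; vc=[10,22]

SEQ = [MISS, L1-HIT, MISS, VC-HIT, MISS, L1-HIT, L1-HIT, L1-HIT, MISS, L1-HIT, VC-HIT]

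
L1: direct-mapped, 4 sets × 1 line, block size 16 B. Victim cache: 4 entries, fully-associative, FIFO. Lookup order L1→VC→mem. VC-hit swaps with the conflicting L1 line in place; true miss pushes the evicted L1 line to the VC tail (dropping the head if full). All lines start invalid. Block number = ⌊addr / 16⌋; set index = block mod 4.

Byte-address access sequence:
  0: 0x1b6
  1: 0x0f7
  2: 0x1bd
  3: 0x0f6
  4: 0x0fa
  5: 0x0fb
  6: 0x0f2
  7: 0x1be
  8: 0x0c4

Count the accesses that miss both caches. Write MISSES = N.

MISSES = 3

  [0] addr=0x1b6 blk=27 s=3: MISS | VC []
  [1] addr=0xf7 blk=15 s=3: MISS | VC [27]
  [2] addr=0x1bd blk=27 s=3: VC-HIT | VC [15]
  [3] addr=0xf6 blk=15 s=3: VC-HIT | VC [27]
  [4] addr=0xfa blk=15 s=3: L1-HIT | VC [27]
  [5] addr=0xfb blk=15 s=3: L1-HIT | VC [27]
  [6] addr=0xf2 blk=15 s=3: L1-HIT | VC [27]
  [7] addr=0x1be blk=27 s=3: VC-HIT | VC [15]
  [8] addr=0xc4 blk=12 s=0: MISS | VC [15]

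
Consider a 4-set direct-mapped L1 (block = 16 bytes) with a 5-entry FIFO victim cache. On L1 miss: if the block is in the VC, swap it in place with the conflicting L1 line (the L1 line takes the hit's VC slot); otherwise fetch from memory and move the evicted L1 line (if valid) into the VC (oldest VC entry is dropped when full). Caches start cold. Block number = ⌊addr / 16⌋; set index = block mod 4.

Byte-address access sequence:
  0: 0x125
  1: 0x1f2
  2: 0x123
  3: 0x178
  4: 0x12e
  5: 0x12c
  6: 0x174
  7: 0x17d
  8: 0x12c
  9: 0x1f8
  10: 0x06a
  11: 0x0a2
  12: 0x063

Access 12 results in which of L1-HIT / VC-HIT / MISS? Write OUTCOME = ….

#0 0x125→b18/s2 MISS; vc=[]
#1 0x1f2→b31/s3 MISS; vc=[]
#2 0x123→b18/s2 L1-HIT; vc=[]
#3 0x178→b23/s3 MISS; vc=[31]
#4 0x12e→b18/s2 L1-HIT; vc=[31]
#5 0x12c→b18/s2 L1-HIT; vc=[31]
#6 0x174→b23/s3 L1-HIT; vc=[31]
#7 0x17d→b23/s3 L1-HIT; vc=[31]
#8 0x12c→b18/s2 L1-HIT; vc=[31]
#9 0x1f8→b31/s3 VC-HIT; vc=[23]
#10 0x6a→b6/s2 MISS; vc=[23,18]
#11 0xa2→b10/s2 MISS; vc=[23,18,6]
#12 0x63→b6/s2 VC-HIT; vc=[23,18,10]

OUTCOME = VC-HIT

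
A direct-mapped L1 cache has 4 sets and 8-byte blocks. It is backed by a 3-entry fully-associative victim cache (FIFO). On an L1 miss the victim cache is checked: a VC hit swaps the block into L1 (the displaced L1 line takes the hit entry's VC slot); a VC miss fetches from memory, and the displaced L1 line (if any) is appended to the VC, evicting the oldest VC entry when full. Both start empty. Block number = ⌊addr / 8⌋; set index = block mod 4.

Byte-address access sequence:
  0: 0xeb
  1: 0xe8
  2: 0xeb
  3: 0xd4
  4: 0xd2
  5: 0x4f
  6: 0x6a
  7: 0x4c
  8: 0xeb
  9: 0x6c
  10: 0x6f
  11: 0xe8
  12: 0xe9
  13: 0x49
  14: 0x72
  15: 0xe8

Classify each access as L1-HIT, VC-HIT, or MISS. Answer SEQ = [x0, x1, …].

SEQ = [MISS, L1-HIT, L1-HIT, MISS, L1-HIT, MISS, MISS, VC-HIT, VC-HIT, VC-HIT, L1-HIT, VC-HIT, L1-HIT, VC-HIT, MISS, VC-HIT]

0: 0xeb (blk 29, set 1) → MISS  vc=[]
1: 0xe8 (blk 29, set 1) → L1-HIT  vc=[]
2: 0xeb (blk 29, set 1) → L1-HIT  vc=[]
3: 0xd4 (blk 26, set 2) → MISS  vc=[]
4: 0xd2 (blk 26, set 2) → L1-HIT  vc=[]
5: 0x4f (blk 9, set 1) → MISS  vc=[29]
6: 0x6a (blk 13, set 1) → MISS  vc=[29, 9]
7: 0x4c (blk 9, set 1) → VC-HIT  vc=[29, 13]
8: 0xeb (blk 29, set 1) → VC-HIT  vc=[9, 13]
9: 0x6c (blk 13, set 1) → VC-HIT  vc=[9, 29]
10: 0x6f (blk 13, set 1) → L1-HIT  vc=[9, 29]
11: 0xe8 (blk 29, set 1) → VC-HIT  vc=[9, 13]
12: 0xe9 (blk 29, set 1) → L1-HIT  vc=[9, 13]
13: 0x49 (blk 9, set 1) → VC-HIT  vc=[29, 13]
14: 0x72 (blk 14, set 2) → MISS  vc=[29, 13, 26]
15: 0xe8 (blk 29, set 1) → VC-HIT  vc=[9, 13, 26]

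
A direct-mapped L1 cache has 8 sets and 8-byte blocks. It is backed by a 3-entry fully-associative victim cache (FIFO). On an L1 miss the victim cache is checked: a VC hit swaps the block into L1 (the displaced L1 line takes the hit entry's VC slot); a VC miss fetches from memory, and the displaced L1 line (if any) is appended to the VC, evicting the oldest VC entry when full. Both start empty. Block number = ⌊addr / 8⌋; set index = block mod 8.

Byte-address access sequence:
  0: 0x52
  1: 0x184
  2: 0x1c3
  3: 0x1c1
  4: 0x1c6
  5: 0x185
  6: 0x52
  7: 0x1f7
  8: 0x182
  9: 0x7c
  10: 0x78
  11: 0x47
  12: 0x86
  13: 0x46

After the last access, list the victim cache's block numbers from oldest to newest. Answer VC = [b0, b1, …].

VC = [56, 48, 16]

#0 0x52→b10/s2 MISS; vc=[]
#1 0x184→b48/s0 MISS; vc=[]
#2 0x1c3→b56/s0 MISS; vc=[48]
#3 0x1c1→b56/s0 L1-HIT; vc=[48]
#4 0x1c6→b56/s0 L1-HIT; vc=[48]
#5 0x185→b48/s0 VC-HIT; vc=[56]
#6 0x52→b10/s2 L1-HIT; vc=[56]
#7 0x1f7→b62/s6 MISS; vc=[56]
#8 0x182→b48/s0 L1-HIT; vc=[56]
#9 0x7c→b15/s7 MISS; vc=[56]
#10 0x78→b15/s7 L1-HIT; vc=[56]
#11 0x47→b8/s0 MISS; vc=[56,48]
#12 0x86→b16/s0 MISS; vc=[56,48,8]
#13 0x46→b8/s0 VC-HIT; vc=[56,48,16]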